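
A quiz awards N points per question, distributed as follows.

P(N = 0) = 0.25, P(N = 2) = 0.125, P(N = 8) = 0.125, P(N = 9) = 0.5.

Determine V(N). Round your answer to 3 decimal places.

E[N] = (0)(0.25) + (2)(0.125) + (8)(0.125) + (9)(0.5) = 5.75
E[N²] = (0)²(0.25) + (2)²(0.125) + (8)²(0.125) + (9)²(0.5) = 49
V(N) = E[N²] − (E[N])² = 49 − (5.75)² = 15.9375

15.938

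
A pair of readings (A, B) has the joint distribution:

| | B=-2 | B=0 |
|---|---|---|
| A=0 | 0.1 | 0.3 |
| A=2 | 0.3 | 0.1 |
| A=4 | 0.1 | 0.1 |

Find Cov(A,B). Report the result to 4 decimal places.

-0.4000

E[A] = 1.6,  E[B] = -1
E[AB] = -2
Cov(A,B) = E[AB] − E[A]E[B] = -2 − (1.6)(-1) = -0.4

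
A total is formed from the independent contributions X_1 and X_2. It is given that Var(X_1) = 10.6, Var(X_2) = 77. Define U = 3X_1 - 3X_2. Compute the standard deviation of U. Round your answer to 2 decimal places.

By independence, Var(U) = (3)²Var(X_1) + (-3)²Var(X_2)
= (3)²·10.6 + (-3)²·77 = 788.4
SD(U) = √788.4 ≈ 28.08

28.08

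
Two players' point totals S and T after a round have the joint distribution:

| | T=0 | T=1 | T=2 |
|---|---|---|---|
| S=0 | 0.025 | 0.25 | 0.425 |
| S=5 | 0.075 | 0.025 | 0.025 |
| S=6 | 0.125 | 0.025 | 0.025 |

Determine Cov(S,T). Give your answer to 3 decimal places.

E[S] = 1.675,  E[T] = 1.25
E[ST] = 0.825
Cov(S,T) = E[ST] − E[S]E[T] = 0.825 − (1.675)(1.25) = -1.26875

-1.269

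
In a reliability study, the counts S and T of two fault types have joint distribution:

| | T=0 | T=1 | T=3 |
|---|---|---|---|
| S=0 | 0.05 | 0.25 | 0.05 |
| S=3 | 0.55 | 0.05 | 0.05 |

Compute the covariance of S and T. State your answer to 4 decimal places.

E[S] = 1.95,  E[T] = 0.6
E[ST] = 0.6
Cov(S,T) = E[ST] − E[S]E[T] = 0.6 − (1.95)(0.6) = -0.57

-0.5700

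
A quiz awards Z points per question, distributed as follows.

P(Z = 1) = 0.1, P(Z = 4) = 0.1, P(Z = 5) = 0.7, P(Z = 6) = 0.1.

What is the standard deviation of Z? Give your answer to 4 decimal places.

E[Z] = (1)(0.1) + (4)(0.1) + (5)(0.7) + (6)(0.1) = 4.6
E[Z²] = (1)²(0.1) + (4)²(0.1) + (5)²(0.7) + (6)²(0.1) = 22.8
Var(Z) = E[Z²] − (E[Z])² = 22.8 − (4.6)² = 1.64
SD(Z) = √1.64 ≈ 1.2806

1.2806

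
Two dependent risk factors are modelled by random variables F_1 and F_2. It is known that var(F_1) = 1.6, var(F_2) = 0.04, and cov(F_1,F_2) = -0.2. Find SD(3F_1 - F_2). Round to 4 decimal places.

var(3F_1 - F_2) = (3)²·var(F_1) + (-1)²·var(F_2) + 2·(3)·(-1)·cov(F_1,F_2)
= 9·1.6 + 1·0.04 + -6·-0.2 = 15.64
SD(3F_1 - F_2) = √15.64 ≈ 3.9547

3.9547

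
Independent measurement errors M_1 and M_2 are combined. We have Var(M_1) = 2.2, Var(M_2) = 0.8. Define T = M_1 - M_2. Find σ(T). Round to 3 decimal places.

By independence, Var(T) = (1)²Var(M_1) + (-1)²Var(M_2)
= (1)²·2.2 + (-1)²·0.8 = 3
σ(T) = √3 ≈ 1.732

1.732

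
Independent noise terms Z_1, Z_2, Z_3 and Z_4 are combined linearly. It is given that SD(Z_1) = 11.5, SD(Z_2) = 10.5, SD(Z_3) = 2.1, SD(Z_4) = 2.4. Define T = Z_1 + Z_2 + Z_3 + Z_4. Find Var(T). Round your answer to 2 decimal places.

Var(Z_1) = 132.25, Var(Z_2) = 110.25, Var(Z_3) = 4.41, Var(Z_4) = 5.76
By independence, Var(T) = (1)²Var(Z_1) + (1)²Var(Z_2) + (1)²Var(Z_3) + (1)²Var(Z_4)
= (1)²·132.25 + (1)²·110.25 + (1)²·4.41 + (1)²·5.76 = 252.67

252.67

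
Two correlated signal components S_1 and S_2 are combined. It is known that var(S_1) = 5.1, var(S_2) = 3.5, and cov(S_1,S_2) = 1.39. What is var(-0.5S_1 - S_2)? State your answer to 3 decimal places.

6.165

var(-0.5S_1 - S_2) = (-0.5)²·var(S_1) + (-1)²·var(S_2) + 2·(-0.5)·(-1)·cov(S_1,S_2)
= 0.25·5.1 + 1·3.5 + 1·1.39 = 6.165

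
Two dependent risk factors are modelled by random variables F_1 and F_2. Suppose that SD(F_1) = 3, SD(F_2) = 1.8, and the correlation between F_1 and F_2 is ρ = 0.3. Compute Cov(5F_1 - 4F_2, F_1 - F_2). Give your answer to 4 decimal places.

43.3800

var(F_1) = (3)² = 9;  var(F_2) = (1.8)² = 3.24
Cov(F_1,F_2) = ρ·SD(F_1)·SD(F_2) = 0.3·3·1.8 = 1.62
Cov(5F_1 - 4F_2, F_1 - F_2) = (5)(1)var(F_1) + (-4)(-1)var(F_2) + [(5)(-1) + (-4)(1)]Cov(F_1,F_2)
= 5·9 + 4·3.24 + -9·1.62 = 43.38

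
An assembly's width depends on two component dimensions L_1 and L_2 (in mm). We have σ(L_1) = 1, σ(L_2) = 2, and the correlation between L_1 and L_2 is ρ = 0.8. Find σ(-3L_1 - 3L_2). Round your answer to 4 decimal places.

var(L_1) = (1)² = 1;  var(L_2) = (2)² = 4
Cov(L_1,L_2) = ρ·σ(L_1)·σ(L_2) = 0.8·1·2 = 1.6
var(-3L_1 - 3L_2) = (-3)²·var(L_1) + (-3)²·var(L_2) + 2·(-3)·(-3)·Cov(L_1,L_2)
= 9·1 + 9·4 + 18·1.6 = 73.8
σ(-3L_1 - 3L_2) = √73.8 ≈ 8.5907

8.5907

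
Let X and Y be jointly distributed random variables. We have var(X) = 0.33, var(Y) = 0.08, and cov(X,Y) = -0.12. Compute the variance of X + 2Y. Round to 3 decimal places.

0.170

var(X + 2Y) = (1)²·var(X) + (2)²·var(Y) + 2·(1)·(2)·cov(X,Y)
= 1·0.33 + 4·0.08 + 4·-0.12 = 0.17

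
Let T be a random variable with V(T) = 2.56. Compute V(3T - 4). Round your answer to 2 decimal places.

23.04

V(3T - 4) = (3)²·V(T) = 9·2.56 = 23.04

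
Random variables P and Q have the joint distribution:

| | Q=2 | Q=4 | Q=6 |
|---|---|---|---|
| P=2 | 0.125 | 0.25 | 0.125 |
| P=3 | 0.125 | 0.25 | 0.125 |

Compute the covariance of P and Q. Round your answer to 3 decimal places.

E[P] = 2.5,  E[Q] = 4
E[PQ] = 10
Cov(P,Q) = E[PQ] − E[P]E[Q] = 10 − (2.5)(4) = 0

0.000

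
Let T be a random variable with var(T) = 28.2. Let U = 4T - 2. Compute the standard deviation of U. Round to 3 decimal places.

var(4T - 2) = (4)²·28.2 = 451.2
sd(U) = √451.2 ≈ 21.241

21.241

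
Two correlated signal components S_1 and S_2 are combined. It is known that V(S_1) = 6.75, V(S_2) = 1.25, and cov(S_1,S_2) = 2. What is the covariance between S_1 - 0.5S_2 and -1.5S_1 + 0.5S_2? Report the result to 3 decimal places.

cov(S_1 - 0.5S_2, -1.5S_1 + 0.5S_2) = (1)(-1.5)V(S_1) + (-0.5)(0.5)V(S_2) + [(1)(0.5) + (-0.5)(-1.5)]cov(S_1,S_2)
= -1.5·6.75 + -0.25·1.25 + 1.25·2 = -7.9375

-7.938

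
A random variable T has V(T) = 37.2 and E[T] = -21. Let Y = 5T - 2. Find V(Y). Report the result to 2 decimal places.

930.00

V(5T - 2) = (5)²·V(T) = 25·37.2 = 930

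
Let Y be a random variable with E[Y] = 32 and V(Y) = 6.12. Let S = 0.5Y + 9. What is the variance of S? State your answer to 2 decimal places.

V(0.5Y + 9) = (0.5)²·V(Y) = 0.25·6.12 = 1.53

1.53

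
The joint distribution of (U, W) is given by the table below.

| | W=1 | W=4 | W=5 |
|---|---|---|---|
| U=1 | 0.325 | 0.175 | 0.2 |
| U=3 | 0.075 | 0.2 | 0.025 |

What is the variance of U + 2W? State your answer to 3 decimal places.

13.078

E[U] = 1.6,  E[W] = 3.025,  E[UW] = 5.025
V(U) = 3.4 − (1.6)² = 0.84;  V(W) = 12.025 − (3.025)² = 2.874375
Cov(U,W) = 5.025 − (1.6)(3.025) = 0.185
V(U + 2W) = (1)²·0.84 + (2)²·2.874375 + 2·(1)·(2)·0.185 = 13.0775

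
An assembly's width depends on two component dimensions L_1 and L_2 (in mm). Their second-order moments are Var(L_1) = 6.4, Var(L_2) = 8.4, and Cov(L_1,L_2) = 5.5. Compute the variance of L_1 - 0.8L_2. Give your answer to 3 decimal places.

Var(L_1 - 0.8L_2) = (1)²·Var(L_1) + (-0.8)²·Var(L_2) + 2·(1)·(-0.8)·Cov(L_1,L_2)
= 1·6.4 + 0.64·8.4 + -1.6·5.5 = 2.976

2.976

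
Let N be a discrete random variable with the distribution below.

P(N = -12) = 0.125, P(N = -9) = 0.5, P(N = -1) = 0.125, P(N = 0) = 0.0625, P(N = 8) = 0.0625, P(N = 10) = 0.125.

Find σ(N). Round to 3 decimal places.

7.482

E[N] = (-12)(0.125) + (-9)(0.5) + (-1)(0.125) + (0)(0.0625) + (8)(0.0625) + (10)(0.125) = -4.375
E[N²] = (-12)²(0.125) + (-9)²(0.5) + (-1)²(0.125) + (0)²(0.0625) + (8)²(0.0625) + (10)²(0.125) = 75.125
Var(N) = E[N²] − (E[N])² = 75.125 − (-4.375)² = 55.984375
σ(N) = √55.984375 ≈ 7.482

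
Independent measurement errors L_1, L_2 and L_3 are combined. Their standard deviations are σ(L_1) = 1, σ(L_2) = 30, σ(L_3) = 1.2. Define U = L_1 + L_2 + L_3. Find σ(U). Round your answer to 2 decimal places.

var(L_1) = 1, var(L_2) = 900, var(L_3) = 1.44
By independence, var(U) = (1)²var(L_1) + (1)²var(L_2) + (1)²var(L_3)
= (1)²·1 + (1)²·900 + (1)²·1.44 = 902.44
σ(U) = √902.44 ≈ 30.04

30.04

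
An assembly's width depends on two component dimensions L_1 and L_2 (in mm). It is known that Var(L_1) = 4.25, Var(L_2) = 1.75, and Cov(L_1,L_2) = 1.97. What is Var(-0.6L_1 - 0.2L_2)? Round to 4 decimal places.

2.0728

Var(-0.6L_1 - 0.2L_2) = (-0.6)²·Var(L_1) + (-0.2)²·Var(L_2) + 2·(-0.6)·(-0.2)·Cov(L_1,L_2)
= 0.36·4.25 + 0.04·1.75 + 0.24·1.97 = 2.0728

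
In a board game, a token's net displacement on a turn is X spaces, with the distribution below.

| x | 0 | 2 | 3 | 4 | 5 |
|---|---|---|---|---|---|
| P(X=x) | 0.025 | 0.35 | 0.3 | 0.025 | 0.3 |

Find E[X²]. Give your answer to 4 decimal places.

12.0000

E[X²] = (0)²(0.025) + (2)²(0.35) + (3)²(0.3) + (4)²(0.025) + (5)²(0.3) = 12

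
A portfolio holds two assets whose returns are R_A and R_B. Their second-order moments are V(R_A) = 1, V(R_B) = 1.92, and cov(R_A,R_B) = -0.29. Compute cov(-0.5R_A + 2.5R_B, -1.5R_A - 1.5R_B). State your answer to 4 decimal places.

cov(-0.5R_A + 2.5R_B, -1.5R_A - 1.5R_B) = (-0.5)(-1.5)V(R_A) + (2.5)(-1.5)V(R_B) + [(-0.5)(-1.5) + (2.5)(-1.5)]cov(R_A,R_B)
= 0.75·1 + -3.75·1.92 + -3·-0.29 = -5.58

-5.5800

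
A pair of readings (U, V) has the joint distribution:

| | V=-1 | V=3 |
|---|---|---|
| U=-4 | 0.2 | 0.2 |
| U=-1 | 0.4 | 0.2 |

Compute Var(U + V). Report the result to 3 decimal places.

E[U] = -2.2,  E[V] = 0.6,  E[UV] = -1.8
Var(U) = 7 − (-2.2)² = 2.16;  Var(V) = 4.2 − (0.6)² = 3.84
Cov(U,V) = -1.8 − (-2.2)(0.6) = -0.48
Var(U + V) = (1)²·2.16 + (1)²·3.84 + 2·(1)·(1)·-0.48 = 5.04

5.040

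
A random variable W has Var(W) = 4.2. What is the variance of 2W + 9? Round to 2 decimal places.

Var(2W + 9) = (2)²·Var(W) = 4·4.2 = 16.8

16.80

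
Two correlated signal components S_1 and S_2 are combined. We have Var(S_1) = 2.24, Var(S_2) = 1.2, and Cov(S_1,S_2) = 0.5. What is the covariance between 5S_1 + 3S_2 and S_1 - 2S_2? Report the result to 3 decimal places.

0.500

Cov(5S_1 + 3S_2, S_1 - 2S_2) = (5)(1)Var(S_1) + (3)(-2)Var(S_2) + [(5)(-2) + (3)(1)]Cov(S_1,S_2)
= 5·2.24 + -6·1.2 + -7·0.5 = 0.5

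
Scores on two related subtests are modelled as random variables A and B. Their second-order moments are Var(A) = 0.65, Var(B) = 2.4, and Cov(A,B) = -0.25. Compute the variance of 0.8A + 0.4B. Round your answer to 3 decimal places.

Var(0.8A + 0.4B) = (0.8)²·Var(A) + (0.4)²·Var(B) + 2·(0.8)·(0.4)·Cov(A,B)
= 0.64·0.65 + 0.16·2.4 + 0.64·-0.25 = 0.64

0.640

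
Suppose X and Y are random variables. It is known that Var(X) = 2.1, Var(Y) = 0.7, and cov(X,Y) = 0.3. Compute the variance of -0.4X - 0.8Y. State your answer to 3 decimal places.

0.976

Var(-0.4X - 0.8Y) = (-0.4)²·Var(X) + (-0.8)²·Var(Y) + 2·(-0.4)·(-0.8)·cov(X,Y)
= 0.16·2.1 + 0.64·0.7 + 0.64·0.3 = 0.976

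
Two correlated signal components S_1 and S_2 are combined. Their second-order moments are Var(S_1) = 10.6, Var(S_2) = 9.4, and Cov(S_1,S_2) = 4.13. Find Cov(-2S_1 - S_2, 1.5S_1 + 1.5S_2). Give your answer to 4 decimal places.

Cov(-2S_1 - S_2, 1.5S_1 + 1.5S_2) = (-2)(1.5)Var(S_1) + (-1)(1.5)Var(S_2) + [(-2)(1.5) + (-1)(1.5)]Cov(S_1,S_2)
= -3·10.6 + -1.5·9.4 + -4.5·4.13 = -64.485

-64.4850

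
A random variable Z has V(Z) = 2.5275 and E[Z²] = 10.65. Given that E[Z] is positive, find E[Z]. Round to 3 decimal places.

2.850

(E[Z])² = E[Z²] − V(Z) = 10.65 − 2.5275 = 8.1225
E[Z] = √8.1225 = 2.85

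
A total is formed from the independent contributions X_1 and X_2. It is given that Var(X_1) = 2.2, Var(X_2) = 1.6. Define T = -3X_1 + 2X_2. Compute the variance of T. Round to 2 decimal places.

By independence, Var(T) = (-3)²Var(X_1) + (2)²Var(X_2)
= (-3)²·2.2 + (2)²·1.6 = 26.2

26.20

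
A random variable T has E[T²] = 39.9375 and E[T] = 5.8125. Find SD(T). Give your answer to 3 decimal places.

Var(T) = 39.9375 − (5.8125)² = 6.15234375
SD(T) = √6.15234375 ≈ 2.480

2.480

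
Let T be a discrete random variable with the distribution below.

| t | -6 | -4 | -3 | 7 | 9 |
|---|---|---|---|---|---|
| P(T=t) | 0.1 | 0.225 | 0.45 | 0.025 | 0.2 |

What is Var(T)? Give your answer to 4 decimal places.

27.9094

E[T] = (-6)(0.1) + (-4)(0.225) + (-3)(0.45) + (7)(0.025) + (9)(0.2) = -0.875
E[T²] = (-6)²(0.1) + (-4)²(0.225) + (-3)²(0.45) + (7)²(0.025) + (9)²(0.2) = 28.675
Var(T) = E[T²] − (E[T])² = 28.675 − (-0.875)² = 27.909375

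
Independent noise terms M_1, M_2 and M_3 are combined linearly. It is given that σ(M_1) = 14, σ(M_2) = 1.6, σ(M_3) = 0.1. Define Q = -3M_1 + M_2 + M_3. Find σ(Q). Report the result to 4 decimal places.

Var(M_1) = 196, Var(M_2) = 2.56, Var(M_3) = 0.01
By independence, Var(Q) = (-3)²Var(M_1) + (1)²Var(M_2) + (1)²Var(M_3)
= (-3)²·196 + (1)²·2.56 + (1)²·0.01 = 1766.57
σ(Q) = √1766.57 ≈ 42.0306

42.0306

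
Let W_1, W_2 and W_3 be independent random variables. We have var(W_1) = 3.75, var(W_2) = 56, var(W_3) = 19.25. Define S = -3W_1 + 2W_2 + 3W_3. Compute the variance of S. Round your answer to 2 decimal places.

By independence, var(S) = (-3)²var(W_1) + (2)²var(W_2) + (3)²var(W_3)
= (-3)²·3.75 + (2)²·56 + (3)²·19.25 = 431

431.00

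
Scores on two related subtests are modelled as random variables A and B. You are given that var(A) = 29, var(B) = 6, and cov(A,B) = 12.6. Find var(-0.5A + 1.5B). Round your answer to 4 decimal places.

var(-0.5A + 1.5B) = (-0.5)²·var(A) + (1.5)²·var(B) + 2·(-0.5)·(1.5)·cov(A,B)
= 0.25·29 + 2.25·6 + -1.5·12.6 = 1.85

1.8500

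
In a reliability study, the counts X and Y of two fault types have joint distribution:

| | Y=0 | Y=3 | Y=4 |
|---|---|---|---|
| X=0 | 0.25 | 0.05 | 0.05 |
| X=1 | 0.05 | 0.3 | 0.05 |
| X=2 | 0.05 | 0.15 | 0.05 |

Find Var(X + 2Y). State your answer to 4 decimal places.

12.5900

E[X] = 0.9,  E[Y] = 2.1,  E[XY] = 2.4
Var(X) = 1.4 − (0.9)² = 0.59;  Var(Y) = 6.9 − (2.1)² = 2.49
Cov(X,Y) = 2.4 − (0.9)(2.1) = 0.51
Var(X + 2Y) = (1)²·0.59 + (2)²·2.49 + 2·(1)·(2)·0.51 = 12.59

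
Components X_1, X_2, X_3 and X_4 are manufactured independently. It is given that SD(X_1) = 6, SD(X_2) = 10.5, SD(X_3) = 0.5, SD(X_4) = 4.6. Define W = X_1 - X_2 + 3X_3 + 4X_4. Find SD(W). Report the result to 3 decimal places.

Var(X_1) = 36, Var(X_2) = 110.25, Var(X_3) = 0.25, Var(X_4) = 21.16
By independence, Var(W) = (1)²Var(X_1) + (-1)²Var(X_2) + (3)²Var(X_3) + (4)²Var(X_4)
= (1)²·36 + (-1)²·110.25 + (3)²·0.25 + (4)²·21.16 = 487.06
SD(W) = √487.06 ≈ 22.069

22.069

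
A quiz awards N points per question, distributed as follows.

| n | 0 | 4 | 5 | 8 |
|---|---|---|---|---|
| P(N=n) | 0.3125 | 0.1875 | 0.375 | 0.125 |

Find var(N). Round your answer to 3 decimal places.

E[N] = (0)(0.3125) + (4)(0.1875) + (5)(0.375) + (8)(0.125) = 3.625
E[N²] = (0)²(0.3125) + (4)²(0.1875) + (5)²(0.375) + (8)²(0.125) = 20.375
var(N) = E[N²] − (E[N])² = 20.375 − (3.625)² = 7.234375

7.234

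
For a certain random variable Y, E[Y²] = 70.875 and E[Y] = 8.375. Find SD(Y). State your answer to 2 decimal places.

0.86

V(Y) = 70.875 − (8.375)² = 0.734375
SD(Y) = √0.734375 ≈ 0.86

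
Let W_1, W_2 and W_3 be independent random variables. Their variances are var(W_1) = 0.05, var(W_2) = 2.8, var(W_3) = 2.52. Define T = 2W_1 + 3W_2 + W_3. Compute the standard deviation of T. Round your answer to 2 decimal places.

5.28

By independence, var(T) = (2)²var(W_1) + (3)²var(W_2) + (1)²var(W_3)
= (2)²·0.05 + (3)²·2.8 + (1)²·2.52 = 27.92
SD(T) = √27.92 ≈ 5.28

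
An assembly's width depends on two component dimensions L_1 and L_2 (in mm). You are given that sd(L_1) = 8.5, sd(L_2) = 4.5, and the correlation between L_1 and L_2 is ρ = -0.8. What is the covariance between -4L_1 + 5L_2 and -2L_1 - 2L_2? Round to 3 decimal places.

Var(L_1) = (8.5)² = 72.25;  Var(L_2) = (4.5)² = 20.25
Cov(L_1,L_2) = ρ·sd(L_1)·sd(L_2) = -0.8·8.5·4.5 = -30.6
Cov(-4L_1 + 5L_2, -2L_1 - 2L_2) = (-4)(-2)Var(L_1) + (5)(-2)Var(L_2) + [(-4)(-2) + (5)(-2)]Cov(L_1,L_2)
= 8·72.25 + -10·20.25 + -2·-30.6 = 436.7

436.700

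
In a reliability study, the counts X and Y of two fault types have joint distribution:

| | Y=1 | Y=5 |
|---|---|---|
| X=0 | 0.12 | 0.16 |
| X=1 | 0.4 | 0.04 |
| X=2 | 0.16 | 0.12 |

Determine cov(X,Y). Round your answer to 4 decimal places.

-0.1600

E[X] = 1,  E[Y] = 2.28
E[XY] = 2.12
cov(X,Y) = E[XY] − E[X]E[Y] = 2.12 − (1)(2.28) = -0.16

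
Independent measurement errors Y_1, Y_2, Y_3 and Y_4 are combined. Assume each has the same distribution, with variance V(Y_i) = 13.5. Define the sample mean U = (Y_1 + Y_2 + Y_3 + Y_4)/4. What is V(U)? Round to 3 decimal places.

3.375

By independence, V(U) = (0.25)²V(Y_1) + (0.25)²V(Y_2) + (0.25)²V(Y_3) + (0.25)²V(Y_4)
= (0.25)²·13.5 + (0.25)²·13.5 + (0.25)²·13.5 + (0.25)²·13.5 = 3.375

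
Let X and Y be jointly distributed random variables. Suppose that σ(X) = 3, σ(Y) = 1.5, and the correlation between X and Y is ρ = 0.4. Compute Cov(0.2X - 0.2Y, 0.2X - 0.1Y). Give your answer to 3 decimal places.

0.297

Var(X) = (3)² = 9;  Var(Y) = (1.5)² = 2.25
Cov(X,Y) = ρ·σ(X)·σ(Y) = 0.4·3·1.5 = 1.8
Cov(0.2X - 0.2Y, 0.2X - 0.1Y) = (0.2)(0.2)Var(X) + (-0.2)(-0.1)Var(Y) + [(0.2)(-0.1) + (-0.2)(0.2)]Cov(X,Y)
= 0.04·9 + 0.02·2.25 + -0.06·1.8 = 0.297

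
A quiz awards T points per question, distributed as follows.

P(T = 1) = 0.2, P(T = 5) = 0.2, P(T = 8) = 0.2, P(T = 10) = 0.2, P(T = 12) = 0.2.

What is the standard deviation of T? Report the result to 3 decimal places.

3.868

E[T] = (1)(0.2) + (5)(0.2) + (8)(0.2) + (10)(0.2) + (12)(0.2) = 7.2
E[T²] = (1)²(0.2) + (5)²(0.2) + (8)²(0.2) + (10)²(0.2) + (12)²(0.2) = 66.8
V(T) = E[T²] − (E[T])² = 66.8 − (7.2)² = 14.96
SD(T) = √14.96 ≈ 3.868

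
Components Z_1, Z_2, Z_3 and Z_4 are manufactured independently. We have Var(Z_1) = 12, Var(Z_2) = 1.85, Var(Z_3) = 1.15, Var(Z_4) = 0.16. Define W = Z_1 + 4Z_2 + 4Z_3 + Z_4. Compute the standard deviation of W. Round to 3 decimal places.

By independence, Var(W) = (1)²Var(Z_1) + (4)²Var(Z_2) + (4)²Var(Z_3) + (1)²Var(Z_4)
= (1)²·12 + (4)²·1.85 + (4)²·1.15 + (1)²·0.16 = 60.16
SD(W) = √60.16 ≈ 7.756

7.756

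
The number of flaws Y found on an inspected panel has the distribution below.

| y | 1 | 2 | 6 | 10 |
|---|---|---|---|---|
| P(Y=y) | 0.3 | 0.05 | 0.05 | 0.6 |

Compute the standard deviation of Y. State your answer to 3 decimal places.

4.173

E[Y] = (1)(0.3) + (2)(0.05) + (6)(0.05) + (10)(0.6) = 6.7
E[Y²] = (1)²(0.3) + (2)²(0.05) + (6)²(0.05) + (10)²(0.6) = 62.3
var(Y) = E[Y²] − (E[Y])² = 62.3 − (6.7)² = 17.41
σ(Y) = √17.41 ≈ 4.173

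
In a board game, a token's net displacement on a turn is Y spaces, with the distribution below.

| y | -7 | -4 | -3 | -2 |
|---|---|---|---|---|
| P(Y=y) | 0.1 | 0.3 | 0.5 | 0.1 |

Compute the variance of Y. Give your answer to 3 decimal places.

1.640

E[Y] = (-7)(0.1) + (-4)(0.3) + (-3)(0.5) + (-2)(0.1) = -3.6
E[Y²] = (-7)²(0.1) + (-4)²(0.3) + (-3)²(0.5) + (-2)²(0.1) = 14.6
Var(Y) = E[Y²] − (E[Y])² = 14.6 − (-3.6)² = 1.64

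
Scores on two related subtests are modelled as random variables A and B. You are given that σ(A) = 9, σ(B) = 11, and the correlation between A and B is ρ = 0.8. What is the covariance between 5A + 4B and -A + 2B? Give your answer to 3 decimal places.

1038.200

Var(A) = (9)² = 81;  Var(B) = (11)² = 121
cov(A,B) = ρ·σ(A)·σ(B) = 0.8·9·11 = 79.2
cov(5A + 4B, -A + 2B) = (5)(-1)Var(A) + (4)(2)Var(B) + [(5)(2) + (4)(-1)]cov(A,B)
= -5·81 + 8·121 + 6·79.2 = 1038.2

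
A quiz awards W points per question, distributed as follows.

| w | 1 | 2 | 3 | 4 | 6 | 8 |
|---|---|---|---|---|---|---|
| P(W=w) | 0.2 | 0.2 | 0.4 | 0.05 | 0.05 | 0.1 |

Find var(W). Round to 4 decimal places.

3.9900

E[W] = (1)(0.2) + (2)(0.2) + (3)(0.4) + (4)(0.05) + (6)(0.05) + (8)(0.1) = 3.1
E[W²] = (1)²(0.2) + (2)²(0.2) + (3)²(0.4) + (4)²(0.05) + (6)²(0.05) + (8)²(0.1) = 13.6
var(W) = E[W²] − (E[W])² = 13.6 − (3.1)² = 3.99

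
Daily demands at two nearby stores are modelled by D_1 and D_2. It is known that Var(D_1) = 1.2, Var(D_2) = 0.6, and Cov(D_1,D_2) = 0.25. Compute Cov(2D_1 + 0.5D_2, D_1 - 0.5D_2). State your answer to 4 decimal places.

Cov(2D_1 + 0.5D_2, D_1 - 0.5D_2) = (2)(1)Var(D_1) + (0.5)(-0.5)Var(D_2) + [(2)(-0.5) + (0.5)(1)]Cov(D_1,D_2)
= 2·1.2 + -0.25·0.6 + -0.5·0.25 = 2.125

2.1250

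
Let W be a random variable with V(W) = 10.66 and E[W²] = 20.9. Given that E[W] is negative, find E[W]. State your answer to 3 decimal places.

-3.200

(E[W])² = E[W²] − V(W) = 20.9 − 10.66 = 10.24
E[W] = −√10.24 = -3.2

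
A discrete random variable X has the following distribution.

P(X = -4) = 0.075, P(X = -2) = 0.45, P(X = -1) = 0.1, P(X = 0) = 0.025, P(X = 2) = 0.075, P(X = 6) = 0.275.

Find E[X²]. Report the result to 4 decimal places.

13.3000

E[X²] = (-4)²(0.075) + (-2)²(0.45) + (-1)²(0.1) + (0)²(0.025) + (2)²(0.075) + (6)²(0.275) = 13.3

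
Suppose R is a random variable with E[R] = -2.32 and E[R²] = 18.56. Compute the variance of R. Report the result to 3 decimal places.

Var(R) = 18.56 − (-2.32)² = 13.1776

13.178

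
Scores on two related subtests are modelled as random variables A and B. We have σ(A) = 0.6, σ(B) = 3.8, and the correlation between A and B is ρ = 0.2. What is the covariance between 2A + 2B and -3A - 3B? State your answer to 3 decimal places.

-94.272

Var(A) = (0.6)² = 0.36;  Var(B) = (3.8)² = 14.44
cov(A,B) = ρ·σ(A)·σ(B) = 0.2·0.6·3.8 = 0.456
cov(2A + 2B, -3A - 3B) = (2)(-3)Var(A) + (2)(-3)Var(B) + [(2)(-3) + (2)(-3)]cov(A,B)
= -6·0.36 + -6·14.44 + -12·0.456 = -94.272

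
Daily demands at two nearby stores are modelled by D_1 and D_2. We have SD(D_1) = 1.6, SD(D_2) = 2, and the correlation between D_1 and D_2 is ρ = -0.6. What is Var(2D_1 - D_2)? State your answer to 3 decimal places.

Var(D_1) = (1.6)² = 2.56;  Var(D_2) = (2)² = 4
Cov(D_1,D_2) = ρ·SD(D_1)·SD(D_2) = -0.6·1.6·2 = -1.92
Var(2D_1 - D_2) = (2)²·Var(D_1) + (-1)²·Var(D_2) + 2·(2)·(-1)·Cov(D_1,D_2)
= 4·2.56 + 1·4 + -4·-1.92 = 21.92

21.920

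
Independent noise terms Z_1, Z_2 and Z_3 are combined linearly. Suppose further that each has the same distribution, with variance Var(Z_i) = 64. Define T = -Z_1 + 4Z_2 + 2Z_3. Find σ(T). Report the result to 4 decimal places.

36.6606

By independence, Var(T) = (-1)²Var(Z_1) + (4)²Var(Z_2) + (2)²Var(Z_3)
= (-1)²·64 + (4)²·64 + (2)²·64 = 1344
σ(T) = √1344 ≈ 36.6606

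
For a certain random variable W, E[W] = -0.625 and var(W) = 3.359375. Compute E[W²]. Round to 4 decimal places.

3.7500

E[W²] = var(W) + (E[W])² = 3.359375 + (-0.625)² = 3.75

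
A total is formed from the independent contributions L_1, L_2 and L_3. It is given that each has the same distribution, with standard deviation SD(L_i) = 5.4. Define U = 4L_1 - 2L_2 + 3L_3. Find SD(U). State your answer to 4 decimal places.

29.0799

Var(L_i) = (5.4)² = 29.16
By independence, Var(U) = (4)²Var(L_1) + (-2)²Var(L_2) + (3)²Var(L_3)
= (4)²·29.16 + (-2)²·29.16 + (3)²·29.16 = 845.64
SD(U) = √845.64 ≈ 29.0799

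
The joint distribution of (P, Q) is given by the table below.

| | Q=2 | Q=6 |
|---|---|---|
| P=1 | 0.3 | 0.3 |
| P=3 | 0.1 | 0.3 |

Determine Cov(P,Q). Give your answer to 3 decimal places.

0.480

E[P] = 1.8,  E[Q] = 4.4
E[PQ] = 8.4
Cov(P,Q) = E[PQ] − E[P]E[Q] = 8.4 − (1.8)(4.4) = 0.48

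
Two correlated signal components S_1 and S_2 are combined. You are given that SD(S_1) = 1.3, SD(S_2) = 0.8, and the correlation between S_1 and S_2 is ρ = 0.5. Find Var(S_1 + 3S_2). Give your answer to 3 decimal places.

Var(S_1) = (1.3)² = 1.69;  Var(S_2) = (0.8)² = 0.64
Cov(S_1,S_2) = ρ·SD(S_1)·SD(S_2) = 0.5·1.3·0.8 = 0.52
Var(S_1 + 3S_2) = (1)²·Var(S_1) + (3)²·Var(S_2) + 2·(1)·(3)·Cov(S_1,S_2)
= 1·1.69 + 9·0.64 + 6·0.52 = 10.57

10.570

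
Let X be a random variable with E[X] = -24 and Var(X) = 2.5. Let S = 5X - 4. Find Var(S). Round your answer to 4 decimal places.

62.5000

Var(5X - 4) = (5)²·Var(X) = 25·2.5 = 62.5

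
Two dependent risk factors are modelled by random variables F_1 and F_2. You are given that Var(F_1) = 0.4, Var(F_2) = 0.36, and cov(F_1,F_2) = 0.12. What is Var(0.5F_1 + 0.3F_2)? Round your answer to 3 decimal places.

0.168

Var(0.5F_1 + 0.3F_2) = (0.5)²·Var(F_1) + (0.3)²·Var(F_2) + 2·(0.5)·(0.3)·cov(F_1,F_2)
= 0.25·0.4 + 0.09·0.36 + 0.3·0.12 = 0.1684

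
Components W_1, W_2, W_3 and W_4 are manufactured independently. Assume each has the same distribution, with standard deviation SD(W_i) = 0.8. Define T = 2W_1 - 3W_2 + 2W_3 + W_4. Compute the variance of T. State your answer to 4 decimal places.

11.5200

Var(W_i) = (0.8)² = 0.64
By independence, Var(T) = (2)²Var(W_1) + (-3)²Var(W_2) + (2)²Var(W_3) + (1)²Var(W_4)
= (2)²·0.64 + (-3)²·0.64 + (2)²·0.64 + (1)²·0.64 = 11.52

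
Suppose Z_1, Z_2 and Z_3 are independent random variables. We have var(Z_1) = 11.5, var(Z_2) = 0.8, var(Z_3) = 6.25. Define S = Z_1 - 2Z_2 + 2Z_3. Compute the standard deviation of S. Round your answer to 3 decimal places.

6.301

By independence, var(S) = (1)²var(Z_1) + (-2)²var(Z_2) + (2)²var(Z_3)
= (1)²·11.5 + (-2)²·0.8 + (2)²·6.25 = 39.7
sd(S) = √39.7 ≈ 6.301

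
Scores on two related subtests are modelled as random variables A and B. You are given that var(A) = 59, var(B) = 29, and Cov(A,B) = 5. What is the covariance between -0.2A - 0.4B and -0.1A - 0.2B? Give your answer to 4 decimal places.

Cov(-0.2A - 0.4B, -0.1A - 0.2B) = (-0.2)(-0.1)var(A) + (-0.4)(-0.2)var(B) + [(-0.2)(-0.2) + (-0.4)(-0.1)]Cov(A,B)
= 0.02·59 + 0.08·29 + 0.08·5 = 3.9

3.9000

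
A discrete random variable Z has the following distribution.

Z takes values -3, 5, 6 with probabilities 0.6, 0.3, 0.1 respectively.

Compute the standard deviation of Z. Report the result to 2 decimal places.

E[Z] = (-3)(0.6) + (5)(0.3) + (6)(0.1) = 0.3
E[Z²] = (-3)²(0.6) + (5)²(0.3) + (6)²(0.1) = 16.5
V(Z) = E[Z²] − (E[Z])² = 16.5 − (0.3)² = 16.41
σ(Z) = √16.41 ≈ 4.05

4.05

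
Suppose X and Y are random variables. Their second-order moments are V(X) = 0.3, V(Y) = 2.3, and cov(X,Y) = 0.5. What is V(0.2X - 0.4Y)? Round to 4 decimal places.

0.3000

V(0.2X - 0.4Y) = (0.2)²·V(X) + (-0.4)²·V(Y) + 2·(0.2)·(-0.4)·cov(X,Y)
= 0.04·0.3 + 0.16·2.3 + -0.16·0.5 = 0.3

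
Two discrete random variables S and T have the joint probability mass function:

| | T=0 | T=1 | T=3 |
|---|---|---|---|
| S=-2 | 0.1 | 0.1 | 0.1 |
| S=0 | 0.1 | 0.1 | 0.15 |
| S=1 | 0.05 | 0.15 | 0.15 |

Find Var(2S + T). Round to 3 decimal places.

8.248

E[S] = -0.25,  E[T] = 1.55,  E[ST] = -0.2
Var(S) = 1.55 − (-0.25)² = 1.4875;  Var(T) = 3.95 − (1.55)² = 1.5475
Cov(S,T) = -0.2 − (-0.25)(1.55) = 0.1875
Var(2S + T) = (2)²·1.4875 + (1)²·1.5475 + 2·(2)·(1)·0.1875 = 8.2475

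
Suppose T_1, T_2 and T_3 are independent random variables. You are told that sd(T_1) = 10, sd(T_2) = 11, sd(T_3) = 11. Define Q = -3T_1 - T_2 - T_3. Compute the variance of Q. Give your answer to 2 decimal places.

Var(T_1) = 100, Var(T_2) = 121, Var(T_3) = 121
By independence, Var(Q) = (-3)²Var(T_1) + (-1)²Var(T_2) + (-1)²Var(T_3)
= (-3)²·100 + (-1)²·121 + (-1)²·121 = 1142

1142.00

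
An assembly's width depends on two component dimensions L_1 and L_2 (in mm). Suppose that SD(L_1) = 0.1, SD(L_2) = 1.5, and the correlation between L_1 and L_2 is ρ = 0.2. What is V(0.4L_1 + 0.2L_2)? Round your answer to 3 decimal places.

0.096

V(L_1) = (0.1)² = 0.01;  V(L_2) = (1.5)² = 2.25
Cov(L_1,L_2) = ρ·SD(L_1)·SD(L_2) = 0.2·0.1·1.5 = 0.03
V(0.4L_1 + 0.2L_2) = (0.4)²·V(L_1) + (0.2)²·V(L_2) + 2·(0.4)·(0.2)·Cov(L_1,L_2)
= 0.16·0.01 + 0.04·2.25 + 0.16·0.03 = 0.0964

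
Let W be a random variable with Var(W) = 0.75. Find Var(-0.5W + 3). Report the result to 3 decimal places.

Var(-0.5W + 3) = (-0.5)²·Var(W) = 0.25·0.75 = 0.1875

0.188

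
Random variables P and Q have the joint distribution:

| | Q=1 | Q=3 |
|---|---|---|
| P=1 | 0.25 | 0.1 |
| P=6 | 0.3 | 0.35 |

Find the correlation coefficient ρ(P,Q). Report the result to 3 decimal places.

E[P] = 4.25,  E[Q] = 1.9
E[PQ] = 8.65
Cov(P,Q) = E[PQ] − E[P]E[Q] = 8.65 − (4.25)(1.9) = 0.575
V(P) = 5.6875,  V(Q) = 0.99
ρ = 0.575 / √(5.6875·0.99) ≈ 0.242

0.242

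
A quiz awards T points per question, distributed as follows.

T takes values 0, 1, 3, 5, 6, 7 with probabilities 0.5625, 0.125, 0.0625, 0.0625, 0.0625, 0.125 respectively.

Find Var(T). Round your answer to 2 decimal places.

E[T] = (0)(0.5625) + (1)(0.125) + (3)(0.0625) + (5)(0.0625) + (6)(0.0625) + (7)(0.125) = 1.875
E[T²] = (0)²(0.5625) + (1)²(0.125) + (3)²(0.0625) + (5)²(0.0625) + (6)²(0.0625) + (7)²(0.125) = 10.625
Var(T) = E[T²] − (E[T])² = 10.625 − (1.875)² = 7.109375

7.11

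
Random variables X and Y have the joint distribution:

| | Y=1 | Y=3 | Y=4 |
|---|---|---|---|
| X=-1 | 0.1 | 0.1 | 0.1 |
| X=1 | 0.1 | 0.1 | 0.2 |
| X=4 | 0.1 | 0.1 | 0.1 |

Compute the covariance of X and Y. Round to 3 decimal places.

E[X] = 1.3,  E[Y] = 2.8
E[XY] = 3.6
cov(X,Y) = E[XY] − E[X]E[Y] = 3.6 − (1.3)(2.8) = -0.04

-0.040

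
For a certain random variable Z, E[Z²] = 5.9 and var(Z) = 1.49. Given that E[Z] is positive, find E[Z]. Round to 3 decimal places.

(E[Z])² = E[Z²] − var(Z) = 5.9 − 1.49 = 4.41
E[Z] = √4.41 = 2.1

2.100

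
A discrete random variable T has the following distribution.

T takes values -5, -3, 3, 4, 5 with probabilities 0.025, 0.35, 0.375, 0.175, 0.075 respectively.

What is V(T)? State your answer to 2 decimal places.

10.77

E[T] = (-5)(0.025) + (-3)(0.35) + (3)(0.375) + (4)(0.175) + (5)(0.075) = 1.025
E[T²] = (-5)²(0.025) + (-3)²(0.35) + (3)²(0.375) + (4)²(0.175) + (5)²(0.075) = 11.825
V(T) = E[T²] − (E[T])² = 11.825 − (1.025)² = 10.774375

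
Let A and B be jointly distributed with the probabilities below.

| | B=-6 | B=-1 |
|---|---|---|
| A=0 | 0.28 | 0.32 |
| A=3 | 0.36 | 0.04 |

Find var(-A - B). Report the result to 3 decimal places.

E[A] = 1.2,  E[B] = -4.2,  E[AB] = -6.6
var(A) = 3.6 − (1.2)² = 2.16;  var(B) = 23.4 − (-4.2)² = 5.76
cov(A,B) = -6.6 − (1.2)(-4.2) = -1.56
var(-A - B) = (-1)²·2.16 + (-1)²·5.76 + 2·(-1)·(-1)·-1.56 = 4.8

4.800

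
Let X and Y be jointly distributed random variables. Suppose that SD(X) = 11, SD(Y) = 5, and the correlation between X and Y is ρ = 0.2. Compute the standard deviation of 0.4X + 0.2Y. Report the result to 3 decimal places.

4.703

Var(X) = (11)² = 121;  Var(Y) = (5)² = 25
Cov(X,Y) = ρ·SD(X)·SD(Y) = 0.2·11·5 = 11
Var(0.4X + 0.2Y) = (0.4)²·Var(X) + (0.2)²·Var(Y) + 2·(0.4)·(0.2)·Cov(X,Y)
= 0.16·121 + 0.04·25 + 0.16·11 = 22.12
SD(0.4X + 0.2Y) = √22.12 ≈ 4.703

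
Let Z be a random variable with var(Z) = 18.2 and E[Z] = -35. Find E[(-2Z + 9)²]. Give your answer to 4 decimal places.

6313.8000

E[-2Z + 9] = -2·-35 + 9 = 79
var(-2Z + 9) = (-2)²·18.2 = 72.8
E[(-2Z + 9)²] = var((-2Z + 9)) + (E[(-2Z + 9)])² = 72.8 + (79)² = 6313.8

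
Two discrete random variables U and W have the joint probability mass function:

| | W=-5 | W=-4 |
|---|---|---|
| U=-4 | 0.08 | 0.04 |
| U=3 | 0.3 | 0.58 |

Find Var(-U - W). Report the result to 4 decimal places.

E[U] = 2.16,  E[W] = -4.38,  E[UW] = -9.22
Var(U) = 9.84 − (2.16)² = 5.1744;  Var(W) = 19.42 − (-4.38)² = 0.2356
cov(U,W) = -9.22 − (2.16)(-4.38) = 0.2408
Var(-U - W) = (-1)²·5.1744 + (-1)²·0.2356 + 2·(-1)·(-1)·0.2408 = 5.8916

5.8916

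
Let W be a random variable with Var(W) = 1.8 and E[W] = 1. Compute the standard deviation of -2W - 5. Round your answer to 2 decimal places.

Var(-2W - 5) = (-2)²·1.8 = 7.2
SD(-2W - 5) = √7.2 ≈ 2.68

2.68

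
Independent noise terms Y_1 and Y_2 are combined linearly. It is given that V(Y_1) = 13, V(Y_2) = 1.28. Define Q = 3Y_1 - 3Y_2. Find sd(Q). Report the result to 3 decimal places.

By independence, V(Q) = (3)²V(Y_1) + (-3)²V(Y_2)
= (3)²·13 + (-3)²·1.28 = 128.52
sd(Q) = √128.52 ≈ 11.337

11.337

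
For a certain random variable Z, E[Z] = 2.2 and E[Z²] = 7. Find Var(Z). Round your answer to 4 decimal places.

Var(Z) = 7 − (2.2)² = 2.16

2.1600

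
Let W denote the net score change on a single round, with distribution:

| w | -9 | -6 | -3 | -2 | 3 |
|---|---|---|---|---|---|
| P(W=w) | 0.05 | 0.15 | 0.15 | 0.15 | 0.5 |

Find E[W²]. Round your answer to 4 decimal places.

E[W²] = (-9)²(0.05) + (-6)²(0.15) + (-3)²(0.15) + (-2)²(0.15) + (3)²(0.5) = 15.9

15.9000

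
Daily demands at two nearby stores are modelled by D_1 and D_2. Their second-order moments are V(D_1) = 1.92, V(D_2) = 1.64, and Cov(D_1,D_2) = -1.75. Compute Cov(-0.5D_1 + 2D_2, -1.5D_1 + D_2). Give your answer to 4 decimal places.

10.8450

Cov(-0.5D_1 + 2D_2, -1.5D_1 + D_2) = (-0.5)(-1.5)V(D_1) + (2)(1)V(D_2) + [(-0.5)(1) + (2)(-1.5)]Cov(D_1,D_2)
= 0.75·1.92 + 2·1.64 + -3.5·-1.75 = 10.845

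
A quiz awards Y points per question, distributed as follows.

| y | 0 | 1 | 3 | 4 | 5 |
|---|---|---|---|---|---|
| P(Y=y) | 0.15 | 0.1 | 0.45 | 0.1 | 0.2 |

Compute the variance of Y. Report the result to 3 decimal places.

2.628

E[Y] = (0)(0.15) + (1)(0.1) + (3)(0.45) + (4)(0.1) + (5)(0.2) = 2.85
E[Y²] = (0)²(0.15) + (1)²(0.1) + (3)²(0.45) + (4)²(0.1) + (5)²(0.2) = 10.75
var(Y) = E[Y²] − (E[Y])² = 10.75 − (2.85)² = 2.6275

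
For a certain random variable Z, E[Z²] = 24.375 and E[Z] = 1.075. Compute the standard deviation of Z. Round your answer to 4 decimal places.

var(Z) = 24.375 − (1.075)² = 23.219375
sd(Z) = √23.219375 ≈ 4.8186

4.8186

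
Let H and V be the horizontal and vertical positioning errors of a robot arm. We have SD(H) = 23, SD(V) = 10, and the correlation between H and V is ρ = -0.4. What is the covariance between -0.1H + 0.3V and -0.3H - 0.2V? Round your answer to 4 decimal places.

16.3100

var(H) = (23)² = 529;  var(V) = (10)² = 100
cov(H,V) = ρ·SD(H)·SD(V) = -0.4·23·10 = -92
cov(-0.1H + 0.3V, -0.3H - 0.2V) = (-0.1)(-0.3)var(H) + (0.3)(-0.2)var(V) + [(-0.1)(-0.2) + (0.3)(-0.3)]cov(H,V)
= 0.03·529 + -0.06·100 + -0.07·-92 = 16.31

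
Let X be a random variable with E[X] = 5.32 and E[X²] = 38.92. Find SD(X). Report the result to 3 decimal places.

3.258

V(X) = 38.92 − (5.32)² = 10.6176
SD(X) = √10.6176 ≈ 3.258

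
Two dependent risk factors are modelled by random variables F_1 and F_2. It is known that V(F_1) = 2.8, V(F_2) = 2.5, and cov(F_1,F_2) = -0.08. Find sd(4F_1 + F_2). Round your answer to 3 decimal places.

V(4F_1 + F_2) = (4)²·V(F_1) + (1)²·V(F_2) + 2·(4)·(1)·cov(F_1,F_2)
= 16·2.8 + 1·2.5 + 8·-0.08 = 46.66
sd(4F_1 + F_2) = √46.66 ≈ 6.831

6.831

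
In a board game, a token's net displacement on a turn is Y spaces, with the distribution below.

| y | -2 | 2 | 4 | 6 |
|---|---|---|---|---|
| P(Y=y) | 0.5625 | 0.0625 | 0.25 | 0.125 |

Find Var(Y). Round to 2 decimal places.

10.44

E[Y] = (-2)(0.5625) + (2)(0.0625) + (4)(0.25) + (6)(0.125) = 0.75
E[Y²] = (-2)²(0.5625) + (2)²(0.0625) + (4)²(0.25) + (6)²(0.125) = 11
Var(Y) = E[Y²] − (E[Y])² = 11 − (0.75)² = 10.4375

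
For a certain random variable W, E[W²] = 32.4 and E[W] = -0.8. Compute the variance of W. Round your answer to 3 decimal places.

V(W) = 32.4 − (-0.8)² = 31.76

31.760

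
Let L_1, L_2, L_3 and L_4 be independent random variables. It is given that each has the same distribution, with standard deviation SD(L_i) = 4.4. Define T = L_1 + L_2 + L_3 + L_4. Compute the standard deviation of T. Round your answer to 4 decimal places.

8.8000

V(L_i) = (4.4)² = 19.36
By independence, V(T) = (1)²V(L_1) + (1)²V(L_2) + (1)²V(L_3) + (1)²V(L_4)
= (1)²·19.36 + (1)²·19.36 + (1)²·19.36 + (1)²·19.36 = 77.44
SD(T) = √77.44 ≈ 8.8000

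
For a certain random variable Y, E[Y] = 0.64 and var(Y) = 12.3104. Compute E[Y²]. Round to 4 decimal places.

E[Y²] = var(Y) + (E[Y])² = 12.3104 + (0.64)² = 12.72

12.7200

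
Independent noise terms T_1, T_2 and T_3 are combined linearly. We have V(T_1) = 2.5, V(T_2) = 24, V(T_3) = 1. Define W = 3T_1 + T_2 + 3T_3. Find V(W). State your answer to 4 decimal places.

55.5000

By independence, V(W) = (3)²V(T_1) + (1)²V(T_2) + (3)²V(T_3)
= (3)²·2.5 + (1)²·24 + (3)²·1 = 55.5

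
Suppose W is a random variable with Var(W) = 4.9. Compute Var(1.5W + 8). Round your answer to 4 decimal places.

Var(1.5W + 8) = (1.5)²·Var(W) = 2.25·4.9 = 11.025

11.0250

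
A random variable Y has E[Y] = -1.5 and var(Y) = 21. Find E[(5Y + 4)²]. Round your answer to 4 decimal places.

E[5Y + 4] = 5·-1.5 + 4 = -3.5
var(5Y + 4) = (5)²·21 = 525
E[(5Y + 4)²] = var((5Y + 4)) + (E[(5Y + 4)])² = 525 + (-3.5)² = 537.25

537.2500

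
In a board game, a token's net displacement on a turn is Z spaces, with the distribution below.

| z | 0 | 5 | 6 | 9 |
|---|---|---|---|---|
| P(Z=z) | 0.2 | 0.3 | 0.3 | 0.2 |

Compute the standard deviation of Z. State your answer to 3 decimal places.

E[Z] = (0)(0.2) + (5)(0.3) + (6)(0.3) + (9)(0.2) = 5.1
E[Z²] = (0)²(0.2) + (5)²(0.3) + (6)²(0.3) + (9)²(0.2) = 34.5
Var(Z) = E[Z²] − (E[Z])² = 34.5 − (5.1)² = 8.49
σ(Z) = √8.49 ≈ 2.914

2.914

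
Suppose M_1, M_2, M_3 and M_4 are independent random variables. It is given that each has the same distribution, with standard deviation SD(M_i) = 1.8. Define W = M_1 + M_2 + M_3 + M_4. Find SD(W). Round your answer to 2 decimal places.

3.60

Var(M_i) = (1.8)² = 3.24
By independence, Var(W) = (1)²Var(M_1) + (1)²Var(M_2) + (1)²Var(M_3) + (1)²Var(M_4)
= (1)²·3.24 + (1)²·3.24 + (1)²·3.24 + (1)²·3.24 = 12.96
SD(W) = √12.96 ≈ 3.60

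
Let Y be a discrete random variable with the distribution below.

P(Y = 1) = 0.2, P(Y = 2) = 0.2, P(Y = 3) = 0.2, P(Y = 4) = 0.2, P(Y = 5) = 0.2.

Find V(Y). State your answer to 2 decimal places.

2.00

E[Y] = (1)(0.2) + (2)(0.2) + (3)(0.2) + (4)(0.2) + (5)(0.2) = 3
E[Y²] = (1)²(0.2) + (2)²(0.2) + (3)²(0.2) + (4)²(0.2) + (5)²(0.2) = 11
V(Y) = E[Y²] − (E[Y])² = 11 − (3)² = 2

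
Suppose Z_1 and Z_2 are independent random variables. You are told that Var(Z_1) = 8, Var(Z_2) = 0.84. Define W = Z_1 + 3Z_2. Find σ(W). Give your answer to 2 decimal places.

By independence, Var(W) = (1)²Var(Z_1) + (3)²Var(Z_2)
= (1)²·8 + (3)²·0.84 = 15.56
σ(W) = √15.56 ≈ 3.94

3.94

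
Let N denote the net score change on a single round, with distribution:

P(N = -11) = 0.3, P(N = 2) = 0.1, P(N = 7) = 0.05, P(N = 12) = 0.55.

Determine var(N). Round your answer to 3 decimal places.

E[N] = (-11)(0.3) + (2)(0.1) + (7)(0.05) + (12)(0.55) = 3.85
E[N²] = (-11)²(0.3) + (2)²(0.1) + (7)²(0.05) + (12)²(0.55) = 118.35
var(N) = E[N²] − (E[N])² = 118.35 − (3.85)² = 103.5275

103.528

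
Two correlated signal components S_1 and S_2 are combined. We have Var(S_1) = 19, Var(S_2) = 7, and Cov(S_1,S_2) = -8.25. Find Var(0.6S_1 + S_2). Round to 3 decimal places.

3.940

Var(0.6S_1 + S_2) = (0.6)²·Var(S_1) + (1)²·Var(S_2) + 2·(0.6)·(1)·Cov(S_1,S_2)
= 0.36·19 + 1·7 + 1.2·-8.25 = 3.94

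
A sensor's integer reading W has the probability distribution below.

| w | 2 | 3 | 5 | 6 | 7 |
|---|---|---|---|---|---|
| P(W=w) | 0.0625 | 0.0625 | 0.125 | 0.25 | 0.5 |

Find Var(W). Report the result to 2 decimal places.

E[W] = (2)(0.0625) + (3)(0.0625) + (5)(0.125) + (6)(0.25) + (7)(0.5) = 5.9375
E[W²] = (2)²(0.0625) + (3)²(0.0625) + (5)²(0.125) + (6)²(0.25) + (7)²(0.5) = 37.4375
Var(W) = E[W²] − (E[W])² = 37.4375 − (5.9375)² = 2.18359375

2.18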